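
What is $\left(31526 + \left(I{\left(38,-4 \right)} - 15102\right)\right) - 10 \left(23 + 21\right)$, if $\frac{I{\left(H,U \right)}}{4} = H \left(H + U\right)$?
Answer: $21152$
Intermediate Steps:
$I{\left(H,U \right)} = 4 H \left(H + U\right)$
$\left(31526 + \left(I{\left(38,-4 \right)} - 15102\right)\right) - 10 \left(23 + 21\right) = \left(31526 - \left(15102 - 152 \left(38 - 4\right)\right)\right) - 10 \left(23 + 21\right) = \left(31526 - \left(15102 - 5168\right)\right) - 440 = \left(31526 + \left(5168 - 15102\right)\right) - 440 = \left(31526 - 9934\right) - 440 = 21592 - 440 = 21152$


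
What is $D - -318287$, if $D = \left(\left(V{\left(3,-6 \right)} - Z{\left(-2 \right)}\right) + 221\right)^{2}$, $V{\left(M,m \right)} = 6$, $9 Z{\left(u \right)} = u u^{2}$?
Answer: $\frac{29987848}{81} \approx 3.7022 \cdot 10^{5}$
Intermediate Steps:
$Z{\left(u \right)} = \frac{u^{3}}{9}$ ($Z{\left(u \right)} = \frac{u u^{2}}{9} = \frac{u^{3}}{9}$)
$D = \frac{4206601}{81}$ ($D = \left(\left(6 - \frac{\left(-2\right)^{3}}{9}\right) + 221\right)^{2} = \left(\left(6 - \frac{1}{9} \left(-8\right)\right) + 221\right)^{2} = \left(\left(6 - - \frac{8}{9}\right) + 221\right)^{2} = \left(\left(6 + \frac{8}{9}\right) + 221\right)^{2} = \left(\frac{62}{9} + 221\right)^{2} = \left(\frac{2051}{9}\right)^{2} = \frac{4206601}{81} \approx 51933.0$)
$D - -318287 = \frac{4206601}{81} - -318287 = \frac{4206601}{81} + 318287 = \frac{29987848}{81}$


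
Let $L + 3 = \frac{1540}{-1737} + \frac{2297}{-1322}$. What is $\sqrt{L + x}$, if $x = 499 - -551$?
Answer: $\frac{\sqrt{611894961583394}}{765438} \approx 32.317$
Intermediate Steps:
$x = 1050$ ($x = 499 + 551 = 1050$)
$L = - \frac{12914711}{2296314}$ ($L = -3 + \left(\frac{1540}{-1737} + \frac{2297}{-1322}\right) = -3 + \left(1540 \left(- \frac{1}{1737}\right) + 2297 \left(- \frac{1}{1322}\right)\right) = -3 - \frac{6025769}{2296314} = - \frac{12914711}{2296314} \approx -5.6241$)
$\sqrt{L + x} = \sqrt{- \frac{12914711}{2296314} + 1050} = \sqrt{\frac{2398214989}{2296314}} = \frac{\sqrt{611894961583394}}{765438}$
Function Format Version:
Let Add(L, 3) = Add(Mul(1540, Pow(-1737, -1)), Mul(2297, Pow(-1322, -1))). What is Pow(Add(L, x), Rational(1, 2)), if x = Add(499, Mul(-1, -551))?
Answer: Mul(Rational(1, 765438), Pow(611894961583394, Rational(1, 2))) ≈ 32.317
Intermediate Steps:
x = 1050 (x = Add(499, 551) = 1050)
L = Rational(-12914711, 2296314) (L = Add(-3, Add(Mul(1540, Pow(-1737, -1)), Mul(2297, Pow(-1322, -1)))) = Add(-3, Add(Mul(1540, Rational(-1, 1737)), Mul(2297, Rational(-1, 1322)))) = Add(-3, Add(Rational(-1540, 1737), Rational(-2297, 1322))) = Add(-3, Rational(-6025769, 2296314)) = Rational(-12914711, 2296314) ≈ -5.6241)
Pow(Add(L, x), Rational(1, 2)) = Pow(Add(Rational(-12914711, 2296314), 1050), Rational(1, 2)) = Pow(Rational(2398214989, 2296314), Rational(1, 2)) = Mul(Rational(1, 765438), Pow(611894961583394, Rational(1, 2)))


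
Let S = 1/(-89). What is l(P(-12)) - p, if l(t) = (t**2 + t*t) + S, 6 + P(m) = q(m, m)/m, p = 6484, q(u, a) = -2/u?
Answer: -1479097063/230688 ≈ -6411.7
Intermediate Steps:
P(m) = -6 - 2/m**2 (P(m) = -6 + (-2/m)/m = -6 - 2/m**2)
S = -1/89 ≈ -0.011236
l(t) = -1/89 + 2*t**2 (l(t) = (t**2 + t*t) - 1/89 = (t**2 + t**2) - 1/89 = 2*t**2 - 1/89 = -1/89 + 2*t**2)
l(P(-12)) - p = (-1/89 + 2*(-6 - 2/(-12)**2)**2) - 1*6484 = (-1/89 + 2*(-6 - 2*1/144)**2) - 6484 = (-1/89 + 2*(-6 - 1/72)**2) - 6484 = (-1/89 + 2*(-433/72)**2) - 6484 = (-1/89 + 2*(187489/5184)) - 6484 = (-1/89 + 187489/2592) - 6484 = 16683929/230688 - 6484 = -1479097063/230688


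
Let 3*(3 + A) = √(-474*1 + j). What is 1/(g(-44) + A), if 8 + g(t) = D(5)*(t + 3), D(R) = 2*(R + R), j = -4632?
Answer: -2493/2073385 - I*√5106/2073385 ≈ -0.0012024 - 3.4464e-5*I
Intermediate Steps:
D(R) = 4*R (D(R) = 2*(2*R) = 4*R)
g(t) = 52 + 20*t (g(t) = -8 + (4*5)*(t + 3) = -8 + 20*(3 + t) = -8 + (60 + 20*t) = 52 + 20*t)
A = -3 + I*√5106/3 (A = -3 + √(-474*1 - 4632)/3 = -3 + √(-474 - 4632)/3 = -3 + √(-5106)/3 = -3 + (I*√5106)/3 = -3 + I*√5106/3 ≈ -3.0 + 23.819*I)
1/(g(-44) + A) = 1/((52 + 20*(-44)) + (-3 + I*√5106/3)) = 1/((52 - 880) + (-3 + I*√5106/3)) = 1/(-828 + (-3 + I*√5106/3)) = 1/(-831 + I*√5106/3)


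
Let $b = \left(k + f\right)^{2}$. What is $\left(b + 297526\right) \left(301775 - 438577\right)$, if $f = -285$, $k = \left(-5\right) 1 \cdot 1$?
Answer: $-52207200052$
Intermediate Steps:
$k = -5$ ($k = \left(-5\right) 1 = -5$)
$b = 84100$ ($b = \left(-5 - 285\right)^{2} = \left(-290\right)^{2} = 84100$)
$\left(b + 297526\right) \left(301775 - 438577\right) = \left(84100 + 297526\right) \left(301775 - 438577\right) = 381626 \left(-136802\right) = -52207200052$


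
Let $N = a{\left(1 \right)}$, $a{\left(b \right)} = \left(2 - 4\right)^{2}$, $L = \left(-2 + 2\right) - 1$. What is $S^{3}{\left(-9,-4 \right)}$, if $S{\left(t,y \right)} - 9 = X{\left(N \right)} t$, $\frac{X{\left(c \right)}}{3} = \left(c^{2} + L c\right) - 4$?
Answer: $-8869743$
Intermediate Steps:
$L = -1$ ($L = 0 - 1 = -1$)
$a{\left(b \right)} = 4$ ($a{\left(b \right)} = \left(-2\right)^{2} = 4$)
$N = 4$
$X{\left(c \right)} = -12 - 3 c + 3 c^{2}$ ($X{\left(c \right)} = 3 \left(\left(c^{2} - c\right) - 4\right) = 3 \left(-4 + c^{2} - c\right) = -12 - 3 c + 3 c^{2}$)
$S{\left(t,y \right)} = 9 + 24 t$ ($S{\left(t,y \right)} = 9 + \left(-12 - 12 + 3 \cdot 4^{2}\right) t = 9 + \left(-12 - 12 + 3 \cdot 16\right) t = 9 + \left(-12 - 12 + 48\right) t = 9 + 24 t$)
$S^{3}{\left(-9,-4 \right)} = \left(9 + 24 \left(-9\right)\right)^{3} = \left(9 - 216\right)^{3} = \left(-207\right)^{3} = -8869743$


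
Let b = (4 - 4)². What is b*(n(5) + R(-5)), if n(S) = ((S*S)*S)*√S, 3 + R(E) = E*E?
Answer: 0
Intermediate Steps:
R(E) = -3 + E² (R(E) = -3 + E*E = -3 + E²)
n(S) = S^(7/2) (n(S) = (S²*S)*√S = S³*√S = S^(7/2))
b = 0 (b = 0² = 0)
b*(n(5) + R(-5)) = 0*(5^(7/2) + (-3 + (-5)²)) = 0*(125*√5 + (-3 + 25)) = 0*(125*√5 + 22) = 0*(22 + 125*√5) = 0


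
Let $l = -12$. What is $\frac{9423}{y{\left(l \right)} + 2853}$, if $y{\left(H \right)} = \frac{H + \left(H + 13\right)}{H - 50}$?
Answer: $\frac{584226}{176897} \approx 3.3026$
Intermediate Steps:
$y{\left(H \right)} = \frac{13 + 2 H}{-50 + H}$ ($y{\left(H \right)} = \frac{H + \left(13 + H\right)}{-50 + H} = \frac{13 + 2 H}{-50 + H}$)
$\frac{9423}{y{\left(l \right)} + 2853} = \frac{9423}{\frac{13 + 2 \left(-12\right)}{-50 - 12} + 2853} = \frac{9423}{\frac{13 - 24}{-62} + 2853} = \frac{9423}{\left(- \frac{1}{62}\right) \left(-11\right) + 2853} = \frac{9423}{\frac{11}{62} + 2853} = \frac{9423}{\frac{176897}{62}} = 9423 \cdot \frac{62}{176897} = \frac{584226}{176897}$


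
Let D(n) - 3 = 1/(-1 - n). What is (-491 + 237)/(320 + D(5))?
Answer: -1524/1937 ≈ -0.78678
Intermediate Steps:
D(n) = 3 + 1/(-1 - n)
(-491 + 237)/(320 + D(5)) = (-491 + 237)/(320 + (2 + 3*5)/(1 + 5)) = -254/(320 + (2 + 15)/6) = -254/(320 + (1/6)*17) = -254/(320 + 17/6) = -254/1937/6 = -254*6/1937 = -1524/1937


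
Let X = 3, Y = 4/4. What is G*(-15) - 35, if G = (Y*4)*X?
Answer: -215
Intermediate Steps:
Y = 1 (Y = 4*(1/4) = 1)
G = 12 (G = (1*4)*3 = 4*3 = 12)
G*(-15) - 35 = 12*(-15) - 35 = -180 - 35 = -215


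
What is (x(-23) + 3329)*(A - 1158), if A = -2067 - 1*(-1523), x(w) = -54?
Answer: -5574050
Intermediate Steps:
A = -544 (A = -2067 + 1523 = -544)
(x(-23) + 3329)*(A - 1158) = (-54 + 3329)*(-544 - 1158) = 3275*(-1702) = -5574050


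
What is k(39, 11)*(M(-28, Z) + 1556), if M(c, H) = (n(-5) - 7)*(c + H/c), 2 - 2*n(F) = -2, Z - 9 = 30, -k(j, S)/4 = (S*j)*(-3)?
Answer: 61368021/7 ≈ 8.7669e+6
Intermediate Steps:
k(j, S) = 12*S*j (k(j, S) = -4*S*j*(-3) = -(-12)*S*j = 12*S*j)
Z = 39 (Z = 9 + 30 = 39)
n(F) = 2 (n(F) = 1 - 1/2*(-2) = 1 + 1 = 2)
M(c, H) = -5*c - 5*H/c (M(c, H) = (2 - 7)*(c + H/c) = -5*(c + H/c) = -5*c - 5*H/c)
k(39, 11)*(M(-28, Z) + 1556) = (12*11*39)*((-5*(-28) - 5*39/(-28)) + 1556) = 5148*((140 - 5*39*(-1/28)) + 1556) = 5148*((140 + 195/28) + 1556) = 5148*(4115/28 + 1556) = 5148*(47683/28) = 61368021/7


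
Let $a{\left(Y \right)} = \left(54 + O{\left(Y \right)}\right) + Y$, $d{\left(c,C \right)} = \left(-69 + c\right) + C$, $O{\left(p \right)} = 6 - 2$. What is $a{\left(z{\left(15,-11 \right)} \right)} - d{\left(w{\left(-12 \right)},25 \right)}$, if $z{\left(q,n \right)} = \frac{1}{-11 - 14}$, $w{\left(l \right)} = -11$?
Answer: $\frac{2824}{25} \approx 112.96$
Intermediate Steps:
$O{\left(p \right)} = 4$
$d{\left(c,C \right)} = -69 + C + c$
$z{\left(q,n \right)} = - \frac{1}{25}$ ($z{\left(q,n \right)} = \frac{1}{-25} = - \frac{1}{25}$)
$a{\left(Y \right)} = 58 + Y$ ($a{\left(Y \right)} = \left(54 + 4\right) + Y = 58 + Y$)
$a{\left(z{\left(15,-11 \right)} \right)} - d{\left(w{\left(-12 \right)},25 \right)} = \left(58 - \frac{1}{25}\right) - \left(-69 + 25 - 11\right) = \frac{1449}{25} - -55 = \frac{1449}{25} + 55 = \frac{2824}{25}$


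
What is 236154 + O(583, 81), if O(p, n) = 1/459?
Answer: 108394687/459 ≈ 2.3615e+5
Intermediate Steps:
O(p, n) = 1/459
236154 + O(583, 81) = 236154 + 1/459 = 108394687/459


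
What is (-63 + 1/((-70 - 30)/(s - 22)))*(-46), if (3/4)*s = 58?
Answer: 219259/75 ≈ 2923.5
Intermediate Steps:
s = 232/3 (s = (4/3)*58 = 232/3 ≈ 77.333)
(-63 + 1/((-70 - 30)/(s - 22)))*(-46) = (-63 + 1/((-70 - 30)/(232/3 - 22)))*(-46) = (-63 + 1/(-100/166/3))*(-46) = (-63 + 1/(-100*3/166))*(-46) = (-63 + 1/(-150/83))*(-46) = (-63 - 83/150)*(-46) = -9533/150*(-46) = 219259/75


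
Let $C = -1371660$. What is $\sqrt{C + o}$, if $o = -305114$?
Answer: $i \sqrt{1676774} \approx 1294.9 i$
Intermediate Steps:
$\sqrt{C + o} = \sqrt{-1371660 - 305114} = \sqrt{-1676774} = i \sqrt{1676774}$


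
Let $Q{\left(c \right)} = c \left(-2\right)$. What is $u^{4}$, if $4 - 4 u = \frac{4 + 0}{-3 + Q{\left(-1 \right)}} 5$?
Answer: $1296$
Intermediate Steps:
$Q{\left(c \right)} = - 2 c$
$u = 6$ ($u = 1 - \frac{\frac{4 + 0}{-3 - -2} \cdot 5}{4} = 1 - \frac{\frac{4}{-3 + 2} \cdot 5}{4} = 1 - \frac{\frac{4}{-1} \cdot 5}{4} = 1 - \frac{4 \left(-1\right) 5}{4} = 1 - \frac{\left(-4\right) 5}{4} = 1 - -5 = 1 + 5 = 6$)
$u^{4} = 6^{4} = 1296$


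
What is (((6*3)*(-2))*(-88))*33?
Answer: 104544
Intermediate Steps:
(((6*3)*(-2))*(-88))*33 = ((18*(-2))*(-88))*33 = -36*(-88)*33 = 3168*33 = 104544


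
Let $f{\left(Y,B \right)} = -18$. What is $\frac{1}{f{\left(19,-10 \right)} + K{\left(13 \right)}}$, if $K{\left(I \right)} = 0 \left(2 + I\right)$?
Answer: $- \frac{1}{18} \approx -0.055556$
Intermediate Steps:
$K{\left(I \right)} = 0$
$\frac{1}{f{\left(19,-10 \right)} + K{\left(13 \right)}} = \frac{1}{-18 + 0} = \frac{1}{-18} = - \frac{1}{18}$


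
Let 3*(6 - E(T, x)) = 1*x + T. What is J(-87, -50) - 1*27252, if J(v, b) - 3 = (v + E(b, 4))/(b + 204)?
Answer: -12589235/462 ≈ -27249.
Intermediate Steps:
E(T, x) = 6 - T/3 - x/3 (E(T, x) = 6 - (1*x + T)/3 = 6 - (x + T)/3 = 6 - (T + x)/3 = 6 + (-T/3 - x/3) = 6 - T/3 - x/3)
J(v, b) = 3 + (14/3 + v - b/3)/(204 + b) (J(v, b) = 3 + (v + (6 - b/3 - ⅓*4))/(b + 204) = 3 + (v + (6 - b/3 - 4/3))/(204 + b) = 3 + (v + (14/3 - b/3))/(204 + b) = 3 + (14/3 + v - b/3)/(204 + b))
J(-87, -50) - 1*27252 = (1850 + 3*(-87) + 8*(-50))/(3*(204 - 50)) - 1*27252 = (⅓)*(1850 - 261 - 400)/154 - 27252 = (⅓)*(1/154)*1189 - 27252 = 1189/462 - 27252 = -12589235/462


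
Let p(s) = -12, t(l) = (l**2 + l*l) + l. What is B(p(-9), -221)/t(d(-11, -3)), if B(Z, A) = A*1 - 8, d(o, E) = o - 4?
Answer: -229/435 ≈ -0.52644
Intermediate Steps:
d(o, E) = -4 + o
t(l) = l + 2*l**2 (t(l) = (l**2 + l**2) + l = 2*l**2 + l = l + 2*l**2)
B(Z, A) = -8 + A (B(Z, A) = A - 8 = -8 + A)
B(p(-9), -221)/t(d(-11, -3)) = (-8 - 221)/(((-4 - 11)*(1 + 2*(-4 - 11)))) = -229*(-1/(15*(1 + 2*(-15)))) = -229*(-1/(15*(1 - 30))) = -229/((-15*(-29))) = -229/435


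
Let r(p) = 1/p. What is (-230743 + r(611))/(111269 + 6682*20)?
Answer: -140983972/149639399 ≈ -0.94216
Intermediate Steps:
(-230743 + r(611))/(111269 + 6682*20) = (-230743 + 1/611)/(111269 + 6682*20) = (-230743 + 1/611)/(111269 + 133640) = -140983972/611/244909 = -140983972/611*1/244909 = -140983972/149639399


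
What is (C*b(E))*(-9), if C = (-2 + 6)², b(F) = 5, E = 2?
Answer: -720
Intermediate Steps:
C = 16 (C = 4² = 16)
(C*b(E))*(-9) = (16*5)*(-9) = 80*(-9) = -720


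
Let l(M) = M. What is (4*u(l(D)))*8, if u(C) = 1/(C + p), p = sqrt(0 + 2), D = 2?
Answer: 32 - 16*sqrt(2) ≈ 9.3726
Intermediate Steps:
p = sqrt(2) ≈ 1.4142
u(C) = 1/(C + sqrt(2))
(4*u(l(D)))*8 = (4/(2 + sqrt(2)))*8 = 32/(2 + sqrt(2))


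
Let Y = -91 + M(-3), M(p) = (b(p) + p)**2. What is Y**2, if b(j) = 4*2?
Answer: 4356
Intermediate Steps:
b(j) = 8
M(p) = (8 + p)**2
Y = -66 (Y = -91 + (8 - 3)**2 = -91 + 5**2 = -91 + 25 = -66)
Y**2 = (-66)**2 = 4356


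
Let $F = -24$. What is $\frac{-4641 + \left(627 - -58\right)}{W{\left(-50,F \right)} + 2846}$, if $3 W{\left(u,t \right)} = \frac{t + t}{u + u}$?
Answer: $- \frac{49450}{35577} \approx -1.3899$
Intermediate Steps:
$W{\left(u,t \right)} = \frac{t}{3 u}$ ($W{\left(u,t \right)} = \frac{\left(t + t\right) \frac{1}{u + u}}{3} = \frac{2 t \frac{1}{2 u}}{3} = \frac{t \frac{1}{u}}{3} = \frac{t}{3 u}$)
$\frac{-4641 + \left(627 - -58\right)}{W{\left(-50,F \right)} + 2846} = \frac{-4641 + \left(627 - -58\right)}{\frac{1}{3} \left(-24\right) \frac{1}{-50} + 2846} = \frac{-4641 + \left(627 + 58\right)}{\frac{1}{3} \left(-24\right) \left(- \frac{1}{50}\right) + 2846} = \frac{-4641 + 685}{\frac{4}{25} + 2846} = - \frac{3956}{\frac{71154}{25}} = \left(-3956\right) \frac{25}{71154} = - \frac{49450}{35577}$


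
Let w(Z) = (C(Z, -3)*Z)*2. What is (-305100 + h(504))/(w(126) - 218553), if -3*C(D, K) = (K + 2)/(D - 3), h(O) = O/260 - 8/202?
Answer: 82121730394/58826634425 ≈ 1.3960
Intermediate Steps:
h(O) = -4/101 + O/260 (h(O) = O*(1/260) - 8*1/202 = O/260 - 4/101 = -4/101 + O/260)
C(D, K) = -(2 + K)/(3*(-3 + D)) (C(D, K) = -(K + 2)/(3*(D - 3)) = -(2 + K)/(3*(-3 + D)))
w(Z) = 2*Z/(3*(-3 + Z)) (w(Z) = (((-2 - 1*(-3))/(3*(-3 + Z)))*Z)*2 = (((-2 + 3)/(3*(-3 + Z)))*Z)*2 = (((⅓)*1/(-3 + Z))*Z)*2 = ((1/(3*(-3 + Z)))*Z)*2 = (Z/(3*(-3 + Z)))*2 = 2*Z/(3*(-3 + Z)))
(-305100 + h(504))/(w(126) - 218553) = (-305100 + (-4/101 + (1/260)*504))/((⅔)*126/(-3 + 126) - 218553) = (-305100 + (-4/101 + 126/65))/((⅔)*126/123 - 218553) = (-305100 + 12466/6565)/((⅔)*126*(1/123) - 218553) = -2002969034/(6565*(28/41 - 218553)) = -2002969034/(6565*(-8960645/41)) = -2002969034/6565*(-41/8960645) = 82121730394/58826634425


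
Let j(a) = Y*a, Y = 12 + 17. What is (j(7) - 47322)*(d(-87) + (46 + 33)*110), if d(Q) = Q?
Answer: -405364757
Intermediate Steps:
Y = 29
j(a) = 29*a
(j(7) - 47322)*(d(-87) + (46 + 33)*110) = (29*7 - 47322)*(-87 + (46 + 33)*110) = (203 - 47322)*(-87 + 79*110) = -47119*(-87 + 8690) = -47119*8603 = -405364757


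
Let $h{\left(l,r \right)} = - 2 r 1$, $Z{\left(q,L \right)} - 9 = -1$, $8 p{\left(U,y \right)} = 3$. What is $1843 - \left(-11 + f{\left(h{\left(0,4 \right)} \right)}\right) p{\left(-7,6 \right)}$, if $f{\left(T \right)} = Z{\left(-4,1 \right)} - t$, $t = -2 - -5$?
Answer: $\frac{7381}{4} \approx 1845.3$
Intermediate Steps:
$p{\left(U,y \right)} = \frac{3}{8}$ ($p{\left(U,y \right)} = \frac{1}{8} \cdot 3 = \frac{3}{8}$)
$Z{\left(q,L \right)} = 8$ ($Z{\left(q,L \right)} = 9 - 1 = 8$)
$t = 3$ ($t = -2 + 5 = 3$)
$h{\left(l,r \right)} = - 2 r$
$f{\left(T \right)} = 5$ ($f{\left(T \right)} = 8 - 3 = 5$)
$1843 - \left(-11 + f{\left(h{\left(0,4 \right)} \right)}\right) p{\left(-7,6 \right)} = 1843 - \left(-11 + 5\right) \frac{3}{8} = 1843 - \left(-6\right) \frac{3}{8} = 1843 - - \frac{9}{4} = 1843 + \frac{9}{4} = \frac{7381}{4}$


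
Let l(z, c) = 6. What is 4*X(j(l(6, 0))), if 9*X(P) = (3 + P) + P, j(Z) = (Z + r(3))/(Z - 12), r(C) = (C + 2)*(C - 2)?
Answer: -8/27 ≈ -0.29630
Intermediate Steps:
r(C) = (-2 + C)*(2 + C) (r(C) = (2 + C)*(-2 + C) = (-2 + C)*(2 + C))
j(Z) = (5 + Z)/(-12 + Z) (j(Z) = (Z + (-4 + 3**2))/(Z - 12) = (Z + (-4 + 9))/(-12 + Z) = (Z + 5)/(-12 + Z) = (5 + Z)/(-12 + Z))
X(P) = 1/3 + 2*P/9 (X(P) = ((3 + P) + P)/9 = (3 + 2*P)/9 = 1/3 + 2*P/9)
4*X(j(l(6, 0))) = 4*(1/3 + 2*((5 + 6)/(-12 + 6))/9) = 4*(1/3 + 2*(11/(-6))/9) = 4*(1/3 + 2*(-1/6*11)/9) = 4*(1/3 + (2/9)*(-11/6)) = 4*(1/3 - 11/27) = 4*(-2/27) = -8/27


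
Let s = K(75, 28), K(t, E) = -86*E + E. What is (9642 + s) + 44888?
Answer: 52150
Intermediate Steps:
K(t, E) = -85*E
s = -2380 (s = -85*28 = -2380)
(9642 + s) + 44888 = (9642 - 2380) + 44888 = 7262 + 44888 = 52150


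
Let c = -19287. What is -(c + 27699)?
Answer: -8412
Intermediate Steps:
-(c + 27699) = -(-19287 + 27699) = -1*8412 = -8412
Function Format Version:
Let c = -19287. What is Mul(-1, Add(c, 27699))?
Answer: -8412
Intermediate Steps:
Mul(-1, Add(c, 27699)) = Mul(-1, Add(-19287, 27699)) = Mul(-1, 8412) = -8412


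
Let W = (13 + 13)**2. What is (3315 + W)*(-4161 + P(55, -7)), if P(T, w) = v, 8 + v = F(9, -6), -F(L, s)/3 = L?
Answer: -16746236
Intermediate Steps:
F(L, s) = -3*L
v = -35 (v = -8 - 3*9 = -8 - 27 = -35)
P(T, w) = -35
W = 676 (W = 26**2 = 676)
(3315 + W)*(-4161 + P(55, -7)) = (3315 + 676)*(-4161 - 35) = 3991*(-4196) = -16746236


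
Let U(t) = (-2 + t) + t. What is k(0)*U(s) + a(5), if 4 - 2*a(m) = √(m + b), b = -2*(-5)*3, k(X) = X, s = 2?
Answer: 2 - √35/2 ≈ -0.95804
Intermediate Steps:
b = 30 (b = 10*3 = 30)
U(t) = -2 + 2*t
a(m) = 2 - √(30 + m)/2 (a(m) = 2 - √(m + 30)/2 = 2 - √(30 + m)/2)
k(0)*U(s) + a(5) = 0*(-2 + 2*2) + (2 - √(30 + 5)/2) = 0*(-2 + 4) + (2 - √35/2) = 0*2 + (2 - √35/2) = 0 + (2 - √35/2) = 2 - √35/2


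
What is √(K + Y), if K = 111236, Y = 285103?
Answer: √396339 ≈ 629.55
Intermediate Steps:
√(K + Y) = √(111236 + 285103) = √396339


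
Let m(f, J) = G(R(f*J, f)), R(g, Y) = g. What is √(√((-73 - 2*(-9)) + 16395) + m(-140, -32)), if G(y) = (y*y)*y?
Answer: √(89915392000 + 2*√4085) ≈ 2.9986e+5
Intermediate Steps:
G(y) = y³ (G(y) = y²*y = y³)
m(f, J) = J³*f³ (m(f, J) = (f*J)³ = (J*f)³ = J³*f³)
√(√((-73 - 2*(-9)) + 16395) + m(-140, -32)) = √(√((-73 - 2*(-9)) + 16395) + (-32)³*(-140)³) = √(√((-73 + 18) + 16395) - 32768*(-2744000)) = √(√(-55 + 16395) + 89915392000) = √(√16340 + 89915392000) = √(2*√4085 + 89915392000) = √(89915392000 + 2*√4085)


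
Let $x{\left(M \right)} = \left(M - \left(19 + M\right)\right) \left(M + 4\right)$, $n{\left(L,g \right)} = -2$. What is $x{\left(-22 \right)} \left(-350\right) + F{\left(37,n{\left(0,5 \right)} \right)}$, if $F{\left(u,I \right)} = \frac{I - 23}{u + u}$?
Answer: $- \frac{8857825}{74} \approx -1.197 \cdot 10^{5}$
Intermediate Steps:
$x{\left(M \right)} = -76 - 19 M$ ($x{\left(M \right)} = - 19 \left(4 + M\right) = -76 - 19 M$)
$F{\left(u,I \right)} = \frac{-23 + I}{2 u}$
$x{\left(-22 \right)} \left(-350\right) + F{\left(37,n{\left(0,5 \right)} \right)} = \left(-76 - -418\right) \left(-350\right) + \frac{-23 - 2}{2 \cdot 37} = \left(-76 + 418\right) \left(-350\right) + \frac{1}{2} \cdot \frac{1}{37} \left(-25\right) = 342 \left(-350\right) - \frac{25}{74} = -119700 - \frac{25}{74} = - \frac{8857825}{74}$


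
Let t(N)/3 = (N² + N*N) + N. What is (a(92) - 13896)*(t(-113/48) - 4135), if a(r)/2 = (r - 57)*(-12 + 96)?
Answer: 263489761/8 ≈ 3.2936e+7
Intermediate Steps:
t(N) = 3*N + 6*N² (t(N) = 3*((N² + N*N) + N) = 3*((N² + N²) + N) = 3*(2*N² + N) = 3*(N + 2*N²) = 3*N + 6*N²)
a(r) = -9576 + 168*r (a(r) = 2*((r - 57)*(-12 + 96)) = 2*((-57 + r)*84) = 2*(-4788 + 84*r) = -9576 + 168*r)
(a(92) - 13896)*(t(-113/48) - 4135) = ((-9576 + 168*92) - 13896)*(3*(-113/48)*(1 + 2*(-113/48)) - 4135) = ((-9576 + 15456) - 13896)*(3*(-113*1/48)*(1 + 2*(-113*1/48)) - 4135) = (5880 - 13896)*(3*(-113/48)*(1 + 2*(-113/48)) - 4135) = -8016*(3*(-113/48)*(1 - 113/24) - 4135) = -8016*(3*(-113/48)*(-89/24) - 4135) = -8016*(10057/384 - 4135) = -8016*(-1577783/384) = 263489761/8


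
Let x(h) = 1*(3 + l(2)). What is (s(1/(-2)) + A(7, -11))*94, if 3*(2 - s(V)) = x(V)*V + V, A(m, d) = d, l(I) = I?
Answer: -752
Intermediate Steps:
x(h) = 5 (x(h) = 1*(3 + 2) = 1*5 = 5)
s(V) = 2 - 2*V (s(V) = 2 - (5*V + V)/3 = 2 - 2*V)
(s(1/(-2)) + A(7, -11))*94 = ((2 - 2/(-2)) - 11)*94 = ((2 - (-1)) - 11)*94 = ((2 - 2*(-1/2)) - 11)*94 = ((2 + 1) - 11)*94 = (3 - 11)*94 = -8*94 = -752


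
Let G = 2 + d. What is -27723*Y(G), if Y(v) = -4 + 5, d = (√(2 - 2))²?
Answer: -27723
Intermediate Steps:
d = 0 (d = (√0)² = 0² = 0)
G = 2 (G = 2 + 0 = 2)
Y(v) = 1
-27723*Y(G) = -27723*1 = -27723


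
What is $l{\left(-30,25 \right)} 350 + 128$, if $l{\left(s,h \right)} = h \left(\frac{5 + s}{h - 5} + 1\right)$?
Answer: $- \frac{4119}{2} \approx -2059.5$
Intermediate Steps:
$l{\left(s,h \right)} = h \left(1 + \frac{5 + s}{-5 + h}\right)$ ($l{\left(s,h \right)} = h \left(\frac{5 + s}{-5 + h} + 1\right) = h \left(1 + \frac{5 + s}{-5 + h}\right)$)
$l{\left(-30,25 \right)} 350 + 128 = \frac{25 \left(25 - 30\right)}{-5 + 25} \cdot 350 + 128 = 25 \cdot \frac{1}{20} \left(-5\right) 350 + 128 = \left(- \frac{25}{4}\right) 350 + 128 = - \frac{4375}{2} + 128 = - \frac{4119}{2}$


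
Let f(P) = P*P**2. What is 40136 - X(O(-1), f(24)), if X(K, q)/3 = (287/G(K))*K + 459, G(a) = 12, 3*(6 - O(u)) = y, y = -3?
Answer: 153027/4 ≈ 38257.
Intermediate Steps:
O(u) = 7 (O(u) = 6 - 1/3*(-3) = 6 + 1 = 7)
f(P) = P**3
X(K, q) = 1377 + 287*K/4 (X(K, q) = 3*((287/12)*K + 459) = 3*((287*(1/12))*K + 459) = 3*(287*K/12 + 459) = 3*(459 + 287*K/12) = 1377 + 287*K/4)
40136 - X(O(-1), f(24)) = 40136 - (1377 + (287/4)*7) = 40136 - (1377 + 2009/4) = 40136 - 1*7517/4 = 40136 - 7517/4 = 153027/4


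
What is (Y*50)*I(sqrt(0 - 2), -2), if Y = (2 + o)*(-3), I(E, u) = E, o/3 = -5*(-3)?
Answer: -7050*I*sqrt(2) ≈ -9970.2*I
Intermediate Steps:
o = 45 (o = 3*(-5*(-3)) = 3*15 = 45)
Y = -141 (Y = (2 + 45)*(-3) = 47*(-3) = -141)
(Y*50)*I(sqrt(0 - 2), -2) = (-141*50)*sqrt(0 - 2) = -7050*I*sqrt(2)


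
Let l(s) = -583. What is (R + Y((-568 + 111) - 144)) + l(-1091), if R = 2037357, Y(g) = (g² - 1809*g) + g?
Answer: 3484583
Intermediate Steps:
Y(g) = g² - 1808*g
(R + Y((-568 + 111) - 144)) + l(-1091) = (2037357 + ((-568 + 111) - 144)*(-1808 + ((-568 + 111) - 144))) - 583 = (2037357 + (-457 - 144)*(-1808 + (-457 - 144))) - 583 = (2037357 - 601*(-1808 - 601)) - 583 = (2037357 - 601*(-2409)) - 583 = (2037357 + 1447809) - 583 = 3485166 - 583 = 3484583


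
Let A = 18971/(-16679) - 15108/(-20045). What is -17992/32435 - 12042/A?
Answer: 10044713765848058/320076970685 ≈ 31382.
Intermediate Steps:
A = -128287363/334330555 (A = 18971*(-1/16679) - 15108*(-1/20045) = -18971/16679 + 15108/20045 = -128287363/334330555 ≈ -0.38371)
-17992/32435 - 12042/A = -17992/32435 - 12042/(-128287363/334330555) = -17992*1/32435 - 12042*(-334330555/128287363) = -1384/2495 + 4026008543310/128287363 = 10044713765848058/320076970685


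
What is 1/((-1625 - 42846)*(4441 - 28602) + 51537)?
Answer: 1/1074515368 ≈ 9.3065e-10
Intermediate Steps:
1/((-1625 - 42846)*(4441 - 28602) + 51537) = 1/(-44471*(-24161) + 51537) = 1/(1074463831 + 51537) = 1/1074515368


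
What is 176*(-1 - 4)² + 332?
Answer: 4732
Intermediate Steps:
176*(-1 - 4)² + 332 = 176*(-5)² + 332 = 176*25 + 332 = 4400 + 332 = 4732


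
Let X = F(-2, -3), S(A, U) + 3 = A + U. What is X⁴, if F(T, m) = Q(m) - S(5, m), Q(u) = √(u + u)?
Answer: (1 + I*√6)⁴ ≈ 1.0 - 48.99*I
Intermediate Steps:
S(A, U) = -3 + A + U (S(A, U) = -3 + (A + U) = -3 + A + U)
Q(u) = √2*√u (Q(u) = √(2*u) = √2*√u)
F(T, m) = -2 - m + √2*√m (F(T, m) = √2*√m - (-3 + 5 + m) = √2*√m - (2 + m) = √2*√m + (-2 - m) = -2 - m + √2*√m)
X = 1 + I*√6 (X = -2 - 1*(-3) + √2*√(-3) = -2 + 3 + √2*(I*√3) = -2 + 3 + I*√6 = 1 + I*√6 ≈ 1.0 + 2.4495*I)
X⁴ = (1 + I*√6)⁴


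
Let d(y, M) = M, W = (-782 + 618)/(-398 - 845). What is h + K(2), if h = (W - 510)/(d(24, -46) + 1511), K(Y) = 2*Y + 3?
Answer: 12113199/1820995 ≈ 6.6520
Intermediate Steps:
K(Y) = 3 + 2*Y
W = 164/1243 (W = -164/(-1243) = -164*(-1/1243) = 164/1243 ≈ 0.13194)
h = -633766/1820995 (h = (164/1243 - 510)/(-46 + 1511) = -633766/1243/1465 = -633766/1243*1/1465 = -633766/1820995 ≈ -0.34803)
h + K(2) = -633766/1820995 + (3 + 2*2) = -633766/1820995 + (3 + 4) = -633766/1820995 + 7 = 12113199/1820995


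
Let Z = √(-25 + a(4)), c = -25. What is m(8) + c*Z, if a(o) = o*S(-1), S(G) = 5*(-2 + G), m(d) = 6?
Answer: 6 - 25*I*√85 ≈ 6.0 - 230.49*I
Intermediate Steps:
S(G) = -10 + 5*G
a(o) = -15*o (a(o) = o*(-10 + 5*(-1)) = o*(-10 - 5) = o*(-15) = -15*o)
Z = I*√85 (Z = √(-25 - 15*4) = √(-25 - 60) = √(-85) = I*√85 ≈ 9.2195*I)
m(8) + c*Z = 6 - 25*I*√85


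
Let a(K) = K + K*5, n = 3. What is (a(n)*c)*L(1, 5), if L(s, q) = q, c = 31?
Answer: 2790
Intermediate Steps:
a(K) = 6*K (a(K) = K + 5*K = 6*K)
(a(n)*c)*L(1, 5) = ((6*3)*31)*5 = (18*31)*5 = 558*5 = 2790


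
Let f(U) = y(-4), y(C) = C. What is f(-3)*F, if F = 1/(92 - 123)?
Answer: 4/31 ≈ 0.12903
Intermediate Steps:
f(U) = -4
F = -1/31 (F = 1/(-31) = -1/31 ≈ -0.032258)
f(-3)*F = -4*(-1/31) = 4/31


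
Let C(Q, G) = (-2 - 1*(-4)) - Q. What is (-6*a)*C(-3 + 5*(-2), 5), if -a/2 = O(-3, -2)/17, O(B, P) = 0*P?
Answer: 0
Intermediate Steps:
O(B, P) = 0
C(Q, G) = 2 - Q (C(Q, G) = (-2 + 4) - Q = 2 - Q)
a = 0 (a = -0/17 = -2*0 = 0)
(-6*a)*C(-3 + 5*(-2), 5) = (-6*0)*(2 - (-3 + 5*(-2))) = 0*(2 - (-3 - 10)) = 0*(2 - 1*(-13)) = 0*(2 + 13) = 0*15 = 0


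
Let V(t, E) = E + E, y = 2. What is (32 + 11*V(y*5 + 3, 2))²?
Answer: 5776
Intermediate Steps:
V(t, E) = 2*E
(32 + 11*V(y*5 + 3, 2))² = (32 + 11*(2*2))² = (32 + 11*4)² = (32 + 44)² = 76² = 5776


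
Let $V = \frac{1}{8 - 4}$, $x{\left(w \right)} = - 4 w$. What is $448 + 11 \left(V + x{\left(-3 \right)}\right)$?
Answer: $\frac{2331}{4} \approx 582.75$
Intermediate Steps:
$V = \frac{1}{4} \approx 0.25$
$448 + 11 \left(V + x{\left(-3 \right)}\right) = 448 + 11 \left(\frac{1}{4} - -12\right) = 448 + 11 \left(\frac{1}{4} + 12\right) = 448 + 11 \cdot \frac{49}{4} = 448 + \frac{539}{4} = \frac{2331}{4}$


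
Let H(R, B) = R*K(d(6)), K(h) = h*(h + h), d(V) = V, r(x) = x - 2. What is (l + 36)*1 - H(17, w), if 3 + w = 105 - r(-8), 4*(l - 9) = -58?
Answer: -2387/2 ≈ -1193.5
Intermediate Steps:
r(x) = -2 + x
K(h) = 2*h² (K(h) = h*(2*h) = 2*h²)
l = -11/2 (l = 9 + (¼)*(-58) = 9 - 29/2 = -11/2 ≈ -5.5000)
w = 112 (w = -3 + (105 - (-2 - 8)) = -3 + (105 - 1*(-10)) = -3 + (105 + 10) = -3 + 115 = 112)
H(R, B) = 72*R (H(R, B) = R*(2*6²) = R*(2*36) = R*72 = 72*R)
(l + 36)*1 - H(17, w) = (-11/2 + 36)*1 - 72*17 = (61/2)*1 - 1*1224 = 61/2 - 1224 = -2387/2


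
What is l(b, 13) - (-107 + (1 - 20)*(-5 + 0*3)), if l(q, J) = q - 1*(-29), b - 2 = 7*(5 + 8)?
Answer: 134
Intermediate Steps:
b = 93 (b = 2 + 7*(5 + 8) = 2 + 7*13 = 2 + 91 = 93)
l(q, J) = 29 + q (l(q, J) = q + 29 = 29 + q)
l(b, 13) - (-107 + (1 - 20)*(-5 + 0*3)) = (29 + 93) - (-107 + (1 - 20)*(-5 + 0*3)) = 122 - (-107 - 19*(-5 + 0)) = 122 - (-107 - 19*(-5)) = 122 - (-107 + 95) = 122 - 1*(-12) = 122 + 12 = 134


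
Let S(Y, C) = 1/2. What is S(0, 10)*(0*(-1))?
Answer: 0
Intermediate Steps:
S(Y, C) = ½
S(0, 10)*(0*(-1)) = (0*(-1))/2 = (½)*0 = 0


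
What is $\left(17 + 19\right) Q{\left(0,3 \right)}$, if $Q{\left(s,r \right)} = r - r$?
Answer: $0$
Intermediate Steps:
$Q{\left(s,r \right)} = 0$
$\left(17 + 19\right) Q{\left(0,3 \right)} = \left(17 + 19\right) 0 = 36 \cdot 0 = 0$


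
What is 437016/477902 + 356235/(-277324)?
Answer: -24525196893/66266847124 ≈ -0.37010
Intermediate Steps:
437016/477902 + 356235/(-277324) = 437016*(1/477902) + 356235*(-1/277324) = 218508/238951 - 356235/277324 = -24525196893/66266847124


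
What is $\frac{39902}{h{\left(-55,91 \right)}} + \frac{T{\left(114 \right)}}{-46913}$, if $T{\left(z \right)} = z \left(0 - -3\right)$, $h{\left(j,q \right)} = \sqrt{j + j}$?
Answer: $- \frac{342}{46913} - \frac{19951 i \sqrt{110}}{55} \approx -0.0072901 - 3804.5 i$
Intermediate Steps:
$h{\left(j,q \right)} = \sqrt{2} \sqrt{j}$ ($h{\left(j,q \right)} = \sqrt{2 j} = \sqrt{2} \sqrt{j}$)
$T{\left(z \right)} = 3 z$ ($T{\left(z \right)} = z \left(0 + 3\right) = z 3 = 3 z$)
$\frac{39902}{h{\left(-55,91 \right)}} + \frac{T{\left(114 \right)}}{-46913} = \frac{39902}{\sqrt{2} \sqrt{-55}} + \frac{3 \cdot 114}{-46913} = \frac{39902}{\sqrt{2} i \sqrt{55}} + 342 \left(- \frac{1}{46913}\right) = \frac{39902}{i \sqrt{110}} - \frac{342}{46913} = 39902 \left(- \frac{i \sqrt{110}}{110}\right) - \frac{342}{46913} = - \frac{19951 i \sqrt{110}}{55} - \frac{342}{46913} = - \frac{342}{46913} - \frac{19951 i \sqrt{110}}{55}$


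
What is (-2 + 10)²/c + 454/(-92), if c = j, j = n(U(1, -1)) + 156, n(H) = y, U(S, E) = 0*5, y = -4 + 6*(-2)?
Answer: -7209/1610 ≈ -4.4776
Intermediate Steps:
y = -16 (y = -4 - 12 = -16)
U(S, E) = 0
n(H) = -16
j = 140 (j = -16 + 156 = 140)
c = 140
(-2 + 10)²/c + 454/(-92) = (-2 + 10)²/140 + 454/(-92) = 8²*(1/140) + 454*(-1/92) = 64*(1/140) - 227/46 = 16/35 - 227/46 = -7209/1610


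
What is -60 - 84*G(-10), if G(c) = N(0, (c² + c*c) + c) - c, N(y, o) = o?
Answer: -16860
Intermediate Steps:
G(c) = 2*c² (G(c) = ((c² + c*c) + c) - c = ((c² + c²) + c) - c = (2*c² + c) - c = (c + 2*c²) - c = 2*c²)
-60 - 84*G(-10) = -60 - 168*(-10)² = -60 - 168*100 = -60 - 84*200 = -60 - 16800 = -16860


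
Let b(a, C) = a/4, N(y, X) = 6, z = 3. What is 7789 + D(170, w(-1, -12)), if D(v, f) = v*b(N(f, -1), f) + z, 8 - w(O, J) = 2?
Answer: 8047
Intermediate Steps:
w(O, J) = 6 (w(O, J) = 8 - 1*2 = 8 - 2 = 6)
b(a, C) = a/4 (b(a, C) = a*(¼) = a/4)
D(v, f) = 3 + 3*v/2 (D(v, f) = v*((¼)*6) + 3 = v*(3/2) + 3 = 3*v/2 + 3 = 3 + 3*v/2)
7789 + D(170, w(-1, -12)) = 7789 + (3 + (3/2)*170) = 7789 + (3 + 255) = 7789 + 258 = 8047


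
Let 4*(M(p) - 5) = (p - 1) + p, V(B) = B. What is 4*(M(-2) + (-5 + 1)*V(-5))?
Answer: 95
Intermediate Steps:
M(p) = 19/4 + p/2 (M(p) = 5 + ((p - 1) + p)/4 = 5 + ((-1 + p) + p)/4 = 5 + (-1 + 2*p)/4 = 5 + (-¼ + p/2) = 19/4 + p/2)
4*(M(-2) + (-5 + 1)*V(-5)) = 4*((19/4 + (½)*(-2)) + (-5 + 1)*(-5)) = 4*((19/4 - 1) - 4*(-5)) = 4*(15/4 + 20) = 4*(95/4) = 95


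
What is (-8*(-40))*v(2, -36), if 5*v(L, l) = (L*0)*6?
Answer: 0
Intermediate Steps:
v(L, l) = 0 (v(L, l) = ((L*0)*6)/5 = (0*6)/5 = (⅕)*0 = 0)
(-8*(-40))*v(2, -36) = -8*(-40)*0 = 320*0 = 0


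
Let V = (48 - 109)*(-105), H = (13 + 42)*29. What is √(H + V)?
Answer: 40*√5 ≈ 89.443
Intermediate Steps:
H = 1595 (H = 55*29 = 1595)
V = 6405 (V = -61*(-105) = 6405)
√(H + V) = √(1595 + 6405) = √8000 = 40*√5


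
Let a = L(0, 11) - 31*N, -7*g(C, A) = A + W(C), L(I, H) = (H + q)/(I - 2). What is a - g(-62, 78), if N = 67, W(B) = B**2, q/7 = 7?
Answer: -10827/7 ≈ -1546.7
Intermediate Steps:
q = 49 (q = 7*7 = 49)
L(I, H) = (49 + H)/(-2 + I) (L(I, H) = (H + 49)/(I - 2) = (49 + H)/(-2 + I))
g(C, A) = -A/7 - C**2/7 (g(C, A) = -(A + C**2)/7 = -A/7 - C**2/7)
a = -2107 (a = (49 + 11)/(-2 + 0) - 31*67 = 60/(-2) - 2077 = -1/2*60 - 2077 = -30 - 2077 = -2107)
a - g(-62, 78) = -2107 - (-1/7*78 - 1/7*(-62)**2) = -2107 - (-78/7 - 1/7*3844) = -2107 - (-78/7 - 3844/7) = -2107 - 1*(-3922/7) = -2107 + 3922/7 = -10827/7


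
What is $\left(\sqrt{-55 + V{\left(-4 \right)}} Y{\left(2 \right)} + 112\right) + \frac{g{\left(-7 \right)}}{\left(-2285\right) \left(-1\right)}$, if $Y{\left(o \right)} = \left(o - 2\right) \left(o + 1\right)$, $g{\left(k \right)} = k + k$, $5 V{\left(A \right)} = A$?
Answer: $\frac{255906}{2285} \approx 111.99$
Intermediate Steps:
$V{\left(A \right)} = \frac{A}{5}$
$g{\left(k \right)} = 2 k$
$Y{\left(o \right)} = \left(1 + o\right) \left(-2 + o\right)$ ($Y{\left(o \right)} = \left(-2 + o\right) \left(1 + o\right) = \left(1 + o\right) \left(-2 + o\right)$)
$\left(\sqrt{-55 + V{\left(-4 \right)}} Y{\left(2 \right)} + 112\right) + \frac{g{\left(-7 \right)}}{\left(-2285\right) \left(-1\right)} = \left(\sqrt{-55 + \frac{1}{5} \left(-4\right)} \left(-2 + 2^{2} - 2\right) + 112\right) + \frac{2 \left(-7\right)}{\left(-2285\right) \left(-1\right)} = \left(\sqrt{-55 - \frac{4}{5}} \left(-2 + 4 - 2\right) + 112\right) - \frac{14}{2285} = \left(\sqrt{- \frac{279}{5}} \cdot 0 + 112\right) - \frac{14}{2285} = \left(\frac{3 i \sqrt{155}}{5} \cdot 0 + 112\right) - \frac{14}{2285} = \left(0 + 112\right) - \frac{14}{2285} = 112 - \frac{14}{2285} = \frac{255906}{2285}$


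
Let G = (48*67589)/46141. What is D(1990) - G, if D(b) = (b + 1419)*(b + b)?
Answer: 626029538348/46141 ≈ 1.3568e+7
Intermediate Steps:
D(b) = 2*b*(1419 + b) (D(b) = (1419 + b)*(2*b) = 2*b*(1419 + b))
G = 3244272/46141 (G = 3244272*(1/46141) = 3244272/46141 ≈ 70.312)
D(1990) - G = 2*1990*(1419 + 1990) - 1*3244272/46141 = 2*1990*3409 - 3244272/46141 = 13567820 - 3244272/46141 = 626029538348/46141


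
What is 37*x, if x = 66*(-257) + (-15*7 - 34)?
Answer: -632737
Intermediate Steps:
x = -17101 (x = -16962 + (-105 - 34) = -16962 - 139 = -17101)
37*x = 37*(-17101) = -632737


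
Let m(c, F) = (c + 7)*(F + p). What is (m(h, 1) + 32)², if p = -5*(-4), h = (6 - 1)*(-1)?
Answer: 5476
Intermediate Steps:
h = -5 (h = 5*(-1) = -5)
p = 20
m(c, F) = (7 + c)*(20 + F) (m(c, F) = (c + 7)*(F + 20) = (7 + c)*(20 + F))
(m(h, 1) + 32)² = ((140 + 7*1 + 20*(-5) + 1*(-5)) + 32)² = ((140 + 7 - 100 - 5) + 32)² = (42 + 32)² = 74² = 5476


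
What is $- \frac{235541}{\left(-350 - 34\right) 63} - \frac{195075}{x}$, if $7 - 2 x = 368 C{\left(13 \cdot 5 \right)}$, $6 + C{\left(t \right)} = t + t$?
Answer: $\frac{807402677}{44150400} \approx 18.288$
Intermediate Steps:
$C{\left(t \right)} = -6 + 2 t$ ($C{\left(t \right)} = -6 + \left(t + t\right) = -6 + 2 t$)
$x = - \frac{45625}{2}$ ($x = \frac{7}{2} - \frac{368 \left(-6 + 2 \cdot 13 \cdot 5\right)}{2} = \frac{7}{2} - \frac{368 \left(-6 + 2 \cdot 65\right)}{2} = \frac{7}{2} - \frac{368 \left(-6 + 130\right)}{2} = \frac{7}{2} - \frac{368 \cdot 124}{2} = \frac{7}{2} - 22816 = - \frac{45625}{2} \approx -22813.0$)
$- \frac{235541}{\left(-350 - 34\right) 63} - \frac{195075}{x} = - \frac{235541}{\left(-350 - 34\right) 63} - \frac{195075}{- \frac{45625}{2}} = - \frac{235541}{\left(-384\right) 63} - - \frac{15606}{1825} = - \frac{235541}{-24192} + \frac{15606}{1825} = \left(-235541\right) \left(- \frac{1}{24192}\right) + \frac{15606}{1825} = \frac{235541}{24192} + \frac{15606}{1825} = \frac{807402677}{44150400}$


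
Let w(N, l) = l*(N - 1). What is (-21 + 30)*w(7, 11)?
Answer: 594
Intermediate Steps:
w(N, l) = l*(-1 + N)
(-21 + 30)*w(7, 11) = (-21 + 30)*(11*(-1 + 7)) = 9*(11*6) = 9*66 = 594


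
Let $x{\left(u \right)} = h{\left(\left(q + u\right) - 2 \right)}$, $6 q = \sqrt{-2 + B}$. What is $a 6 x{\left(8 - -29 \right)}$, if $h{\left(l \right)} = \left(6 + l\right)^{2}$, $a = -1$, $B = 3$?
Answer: $- \frac{61009}{6} \approx -10168.0$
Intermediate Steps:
$q = \frac{1}{6}$ ($q = \frac{\sqrt{-2 + 3}}{6} = \frac{\sqrt{1}}{6} = \frac{1}{6} \cdot 1 = \frac{1}{6} \approx 0.16667$)
$x{\left(u \right)} = \left(\frac{25}{6} + u\right)^{2}$ ($x{\left(u \right)} = \left(6 + \left(\left(\frac{1}{6} + u\right) - 2\right)\right)^{2} = \left(6 + \left(- \frac{11}{6} + u\right)\right)^{2} = \left(\frac{25}{6} + u\right)^{2}$)
$a 6 x{\left(8 - -29 \right)} = \left(-1\right) 6 \frac{\left(25 + 6 \left(8 - -29\right)\right)^{2}}{36} = - 6 \frac{\left(25 + 6 \left(8 + 29\right)\right)^{2}}{36} = - 6 \frac{\left(25 + 6 \cdot 37\right)^{2}}{36} = - 6 \frac{\left(25 + 222\right)^{2}}{36} = - 6 \frac{247^{2}}{36} = - 6 \cdot \frac{1}{36} \cdot 61009 = \left(-6\right) \frac{61009}{36} = - \frac{61009}{6}$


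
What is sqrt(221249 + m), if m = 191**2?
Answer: 11*sqrt(2130) ≈ 507.67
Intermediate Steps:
m = 36481
sqrt(221249 + m) = sqrt(221249 + 36481) = sqrt(257730) = 11*sqrt(2130)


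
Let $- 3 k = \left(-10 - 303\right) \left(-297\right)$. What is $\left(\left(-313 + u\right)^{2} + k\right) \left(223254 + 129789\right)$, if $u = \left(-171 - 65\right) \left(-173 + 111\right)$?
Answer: $72374794341282$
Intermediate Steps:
$u = 14632$ ($u = \left(-236\right) \left(-62\right) = 14632$)
$k = -30987$ ($k = - \frac{\left(-10 - 303\right) \left(-297\right)}{3} = - \frac{\left(-313\right) \left(-297\right)}{3} = \left(- \frac{1}{3}\right) 92961 = -30987$)
$\left(\left(-313 + u\right)^{2} + k\right) \left(223254 + 129789\right) = \left(\left(-313 + 14632\right)^{2} - 30987\right) \left(223254 + 129789\right) = \left(14319^{2} - 30987\right) 353043 = \left(205033761 - 30987\right) 353043 = 205002774 \cdot 353043 = 72374794341282$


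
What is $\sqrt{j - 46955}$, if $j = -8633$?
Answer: $2 i \sqrt{13897} \approx 235.77 i$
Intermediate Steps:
$\sqrt{j - 46955} = \sqrt{-8633 - 46955} = \sqrt{-55588} = 2 i \sqrt{13897}$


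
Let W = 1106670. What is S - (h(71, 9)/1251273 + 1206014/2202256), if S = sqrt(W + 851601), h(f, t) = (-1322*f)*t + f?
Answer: 175582129025/1377811735944 + sqrt(1958271) ≈ 1399.5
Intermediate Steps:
h(f, t) = f - 1322*f*t (h(f, t) = -1322*f*t + f = f - 1322*f*t)
S = sqrt(1958271) (S = sqrt(1106670 + 851601) = sqrt(1958271) ≈ 1399.4)
S - (h(71, 9)/1251273 + 1206014/2202256) = sqrt(1958271) - ((71*(1 - 1322*9))/1251273 + 1206014/2202256) = sqrt(1958271) - ((71*(1 - 11898))*(1/1251273) + 1206014*(1/2202256)) = sqrt(1958271) - ((71*(-11897))*(1/1251273) + 603007/1101128) = sqrt(1958271) - (-844687*1/1251273 + 603007/1101128) = sqrt(1958271) - (-844687/1251273 + 603007/1101128) = sqrt(1958271) - 1*(-175582129025/1377811735944) = sqrt(1958271) + 175582129025/1377811735944 = 175582129025/1377811735944 + sqrt(1958271)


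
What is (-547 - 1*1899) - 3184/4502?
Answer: -5507538/2251 ≈ -2446.7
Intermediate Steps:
(-547 - 1*1899) - 3184/4502 = (-547 - 1899) - 3184/4502 = -2446 - 1*1592/2251 = -2446 - 1592/2251 = -5507538/2251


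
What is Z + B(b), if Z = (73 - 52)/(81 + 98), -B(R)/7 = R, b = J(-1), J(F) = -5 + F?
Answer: 7539/179 ≈ 42.117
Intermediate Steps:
b = -6 (b = -5 - 1 = -6)
B(R) = -7*R
Z = 21/179 ≈ 0.11732
Z + B(b) = 21/179 - 7*(-6) = 21/179 + 42 = 7539/179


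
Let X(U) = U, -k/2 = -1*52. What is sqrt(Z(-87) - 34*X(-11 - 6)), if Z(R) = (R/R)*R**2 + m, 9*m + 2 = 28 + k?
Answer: sqrt(73453)/3 ≈ 90.341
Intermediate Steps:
k = 104 (k = -(-2)*52 = -2*(-52) = 104)
m = 130/9 (m = -2/9 + (28 + 104)/9 = -2/9 + (1/9)*132 = -2/9 + 44/3 = 130/9 ≈ 14.444)
Z(R) = 130/9 + R**2 (Z(R) = (R/R)*R**2 + 130/9 = 1*R**2 + 130/9 = R**2 + 130/9 = 130/9 + R**2)
sqrt(Z(-87) - 34*X(-11 - 6)) = sqrt((130/9 + (-87)**2) - 34*(-11 - 6)) = sqrt((130/9 + 7569) - 34*(-17)) = sqrt(68251/9 + 578) = sqrt(73453/9) = sqrt(73453)/3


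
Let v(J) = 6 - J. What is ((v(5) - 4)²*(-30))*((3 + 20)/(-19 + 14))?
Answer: 1242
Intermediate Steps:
((v(5) - 4)²*(-30))*((3 + 20)/(-19 + 14)) = (((6 - 1*5) - 4)²*(-30))*((3 + 20)/(-19 + 14)) = (((6 - 5) - 4)²*(-30))*(23/(-5)) = ((1 - 4)²*(-30))*(23*(-⅕)) = ((-3)²*(-30))*(-23/5) = (9*(-30))*(-23/5) = -270*(-23/5) = 1242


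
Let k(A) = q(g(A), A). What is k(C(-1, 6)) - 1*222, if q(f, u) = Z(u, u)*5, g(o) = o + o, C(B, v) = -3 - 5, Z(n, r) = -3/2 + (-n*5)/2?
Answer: -259/2 ≈ -129.50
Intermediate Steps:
Z(n, r) = -3/2 - 5*n/2 (Z(n, r) = -3*1/2 - 5*n*(1/2) = -3/2 - 5*n/2)
C(B, v) = -8
g(o) = 2*o
q(f, u) = -15/2 - 25*u/2 (q(f, u) = (-3/2 - 5*u/2)*5 = -15/2 - 25*u/2)
k(A) = -15/2 - 25*A/2
k(C(-1, 6)) - 1*222 = (-15/2 - 25/2*(-8)) - 1*222 = (-15/2 + 100) - 222 = 185/2 - 222 = -259/2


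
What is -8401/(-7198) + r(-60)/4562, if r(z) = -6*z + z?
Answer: 20242381/16418638 ≈ 1.2329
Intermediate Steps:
r(z) = -5*z
-8401/(-7198) + r(-60)/4562 = -8401/(-7198) - 5*(-60)/4562 = -8401*(-1/7198) + 300*(1/4562) = 8401/7198 + 150/2281 = 20242381/16418638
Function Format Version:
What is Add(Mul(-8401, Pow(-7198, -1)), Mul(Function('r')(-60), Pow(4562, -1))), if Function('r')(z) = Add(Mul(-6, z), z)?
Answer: Rational(20242381, 16418638) ≈ 1.2329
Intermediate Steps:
Function('r')(z) = Mul(-5, z)
Add(Mul(-8401, Pow(-7198, -1)), Mul(Function('r')(-60), Pow(4562, -1))) = Add(Mul(-8401, Pow(-7198, -1)), Mul(Mul(-5, -60), Pow(4562, -1))) = Add(Mul(-8401, Rational(-1, 7198)), Mul(300, Rational(1, 4562))) = Add(Rational(8401, 7198), Rational(150, 2281)) = Rational(20242381, 16418638)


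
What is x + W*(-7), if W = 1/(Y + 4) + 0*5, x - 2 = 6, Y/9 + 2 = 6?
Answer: 313/40 ≈ 7.8250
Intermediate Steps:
Y = 36 (Y = -18 + 9*6 = -18 + 54 = 36)
x = 8 (x = 2 + 6 = 8)
W = 1/40 (W = 1/(36 + 4) + 0*5 = 1/40 + 0 = 1/40 ≈ 0.025000)
x + W*(-7) = 8 + (1/40)*(-7) = 8 - 7/40 = 313/40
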